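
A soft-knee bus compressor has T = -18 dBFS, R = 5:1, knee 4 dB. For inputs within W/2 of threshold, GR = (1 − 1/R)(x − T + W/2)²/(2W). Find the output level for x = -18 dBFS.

x − T + W/2 = -18 − (-18) + 2 = 2.
GR = (1 − 1/5) × 2² / 8 = 0.8 × 4 / 8 = 0.4 dB.
Output = -18 − 0.4 = -18.4 dBFS.

-18.4 dBFS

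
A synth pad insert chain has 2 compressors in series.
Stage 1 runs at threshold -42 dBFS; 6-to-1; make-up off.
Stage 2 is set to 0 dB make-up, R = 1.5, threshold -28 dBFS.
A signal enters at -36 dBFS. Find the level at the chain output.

Stage 1: -36 dBFS is 6 dB over -42 dBFS; at 6:1 that becomes 1 dB over, giving -41 dBFS.
Stage 2: -41 dBFS is at or below the -28 dBFS threshold — no compression; output -41 dBFS.

-41 dBFS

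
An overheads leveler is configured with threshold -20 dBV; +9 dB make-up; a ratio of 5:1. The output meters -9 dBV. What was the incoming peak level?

Remove make-up: -9 − 9 = -18 dBV.
The compressed level sits -18 − (-20) = 2 dB over threshold.
Before 5:1 compression the overshoot was 2 × 5 = 10 dB, so input = -20 + 10 = -10 dBV.

-10 dBV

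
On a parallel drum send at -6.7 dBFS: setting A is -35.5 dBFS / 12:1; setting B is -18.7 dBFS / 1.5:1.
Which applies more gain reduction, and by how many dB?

A, by 22.4 dB

A: 28.8 dB over, compressed to 2.4 dB over, so 26.4 dB of GR.
B: 12 dB over, compressed to 8 dB over, so 4 dB of GR.
A applies 22.4 dB more gain reduction.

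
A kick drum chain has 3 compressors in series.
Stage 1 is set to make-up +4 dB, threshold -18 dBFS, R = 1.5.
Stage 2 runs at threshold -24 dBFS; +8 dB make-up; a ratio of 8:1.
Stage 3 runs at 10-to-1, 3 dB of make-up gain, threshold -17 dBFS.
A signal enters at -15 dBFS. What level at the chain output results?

-13.75 dBFS

Stage 1: -15 dBFS is 3 dB over -18 dBFS; at 1.5:1 that becomes 2 dB over, giving -16 dBFS; +4 dB make-up → -12 dBFS.
Stage 2: 12 dB above -24 dBFS, reduced 8:1 to 1.5 dB above → -22.5 dBFS; +8 dB make-up → -14.5 dBFS.
Stage 3: overshoot 2.5 dB → 2.5/10 = 0.25 dB → -16.75 dBFS; +3 dB make-up → -13.75 dBFS.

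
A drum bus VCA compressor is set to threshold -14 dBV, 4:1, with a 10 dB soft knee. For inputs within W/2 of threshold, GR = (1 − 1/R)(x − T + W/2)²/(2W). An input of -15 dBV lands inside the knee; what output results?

-15.6 dBV

x − T + W/2 = -15 − (-14) + 5 = 4.
GR = (1 − 1/4) × 4² / 20 = 0.75 × 16 / 20 = 0.6 dB.
Output = -15 − 0.6 = -15.6 dBV.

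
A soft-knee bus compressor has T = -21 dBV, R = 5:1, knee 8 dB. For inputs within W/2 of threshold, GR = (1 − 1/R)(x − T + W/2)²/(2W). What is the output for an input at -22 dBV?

-22.45 dBV

x − T + W/2 = -22 − (-21) + 4 = 3.
GR = (1 − 1/5) × 3² / 16 = 0.8 × 9 / 16 = 0.45 dB.
Output = -22 − 0.45 = -22.45 dBV.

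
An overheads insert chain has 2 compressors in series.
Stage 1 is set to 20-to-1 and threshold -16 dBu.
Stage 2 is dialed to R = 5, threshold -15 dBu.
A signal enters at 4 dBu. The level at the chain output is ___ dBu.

-15 dBu

Stage 1: overshoot 20 dB → 20/20 = 1 dB → -15 dBu.
Stage 2: -15 dBu is at or below the -15 dBu threshold — no compression; output -15 dBu.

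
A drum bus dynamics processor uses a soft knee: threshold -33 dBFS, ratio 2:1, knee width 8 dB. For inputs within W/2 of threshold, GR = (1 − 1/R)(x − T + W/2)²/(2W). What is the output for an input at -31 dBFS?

x − T + W/2 = -31 − (-33) + 4 = 6.
GR = (1 − 1/2) × 6² / 16 = 0.5 × 36 / 16 = 1.125 dB.
Output = -31 − 1.125 = -32.125 dBFS.

-32.125 dBFS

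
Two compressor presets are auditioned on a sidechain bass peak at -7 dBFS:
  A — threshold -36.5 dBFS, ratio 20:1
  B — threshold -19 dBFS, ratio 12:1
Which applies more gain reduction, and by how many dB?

A, by 17.025 dB

A: GR = 29.5 − 29.5/20 = 28.025 dB.
B: GR = 12 − 12/12 = 11 dB.
A reduces 17.025 dB more.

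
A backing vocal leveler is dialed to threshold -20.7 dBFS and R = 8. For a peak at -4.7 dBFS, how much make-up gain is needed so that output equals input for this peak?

The peak compresses to -20.7 + 16/8 = -18.7 dBFS.
To reach -4.7 dBFS requires -4.7 − (-18.7) = 14 dB of make-up.

14 dB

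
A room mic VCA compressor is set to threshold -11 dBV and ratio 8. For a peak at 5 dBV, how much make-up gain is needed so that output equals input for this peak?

14 dB

Overshoot 16 dB → 16/8 = 2 dB after compression, so the compressed level is -11 + 2 = -9 dBV.
Make-up = target − compressed = 5 − (-9) = 14 dB.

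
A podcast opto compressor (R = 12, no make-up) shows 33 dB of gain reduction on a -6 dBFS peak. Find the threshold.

Let T be the threshold. Output overshoot = (input overshoot)/R, so -39 − T = (-6 − T)/12.
12·(-39 − T) = -6 − T → 11·T = -468 − (-6) = -462.
T = -462/11 = -42 dBFS.

-42 dBFS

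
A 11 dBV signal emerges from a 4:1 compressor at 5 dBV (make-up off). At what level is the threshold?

Let T be the threshold. Output overshoot = (input overshoot)/R, so 5 − T = (11 − T)/4.
4·(5 − T) = 11 − T → 3·T = 20 − 11 = 9.
T = 9/3 = 3 dBV.

3 dBV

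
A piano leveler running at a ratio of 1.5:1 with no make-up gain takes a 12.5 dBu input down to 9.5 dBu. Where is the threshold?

3.5 dBu

Gain reduction = 12.5 − 9.5 = 3 dB; output overshoot = GR / (R − 1) = 3 / 0.5 = 6 dB.
Threshold = output − output overshoot = 9.5 − 6 = 3.5 dBu.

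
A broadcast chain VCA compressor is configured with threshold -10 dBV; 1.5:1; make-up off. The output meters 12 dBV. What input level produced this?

23 dBV

The compressed level sits 12 − (-10) = 22 dB over threshold.
Before 1.5:1 compression the overshoot was 22 × 1.5 = 33 dB, so input = -10 + 33 = 23 dBV.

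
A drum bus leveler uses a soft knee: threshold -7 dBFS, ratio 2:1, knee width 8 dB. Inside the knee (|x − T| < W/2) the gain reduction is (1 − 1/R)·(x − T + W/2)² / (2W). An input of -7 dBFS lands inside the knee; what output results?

-7.5 dBFS

x − T + W/2 = -7 − (-7) + 4 = 4.
GR = (1 − 1/2) × 4² / 16 = 0.5 × 16 / 16 = 0.5 dB.
Output = -7 − 0.5 = -7.5 dBFS.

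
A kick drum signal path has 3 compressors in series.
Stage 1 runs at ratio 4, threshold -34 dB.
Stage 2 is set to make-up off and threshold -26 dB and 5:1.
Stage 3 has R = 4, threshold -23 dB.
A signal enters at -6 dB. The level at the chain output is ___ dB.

-27 dB

Stage 1: 28 dB above -34 dB, reduced 4:1 to 7 dB above → -27 dB.
Stage 2: below threshold (-27 ≤ -26); passes unchanged; output -27 dB.
Stage 3: -27 dB ≤ -23 dB, so stage 3 doesn't engage; output -27 dB.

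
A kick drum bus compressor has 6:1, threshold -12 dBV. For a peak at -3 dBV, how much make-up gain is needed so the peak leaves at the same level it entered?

7.5 dB

The peak compresses to -12 + 9/6 = -10.5 dBV.
To reach -3 dBV requires -3 − (-10.5) = 7.5 dB of make-up.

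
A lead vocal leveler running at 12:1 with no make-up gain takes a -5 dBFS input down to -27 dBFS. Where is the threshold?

-29 dBFS

Gain reduction = -5 − (-27) = 22 dB; output overshoot = GR / (R − 1) = 22 / 11 = 2 dB.
Threshold = output − output overshoot = -27 − 2 = -29 dBFS.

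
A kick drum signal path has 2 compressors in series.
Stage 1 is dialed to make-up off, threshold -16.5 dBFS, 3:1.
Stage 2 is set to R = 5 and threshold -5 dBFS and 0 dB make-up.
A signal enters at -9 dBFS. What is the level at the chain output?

-14 dBFS

Stage 1: overshoot 7.5 dB → 7.5/3 = 2.5 dB → -14 dBFS.
Stage 2: -14 dBFS ≤ -5 dBFS, so stage 2 doesn't engage; output -14 dBFS.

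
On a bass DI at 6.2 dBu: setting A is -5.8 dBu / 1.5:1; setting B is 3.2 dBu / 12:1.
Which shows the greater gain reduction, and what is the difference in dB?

A: GR = 12 − 12/1.5 = 4 dB.
B: GR = 3 − 3/12 = 2.75 dB.
Difference: 1.25 dB in favour of A.

A, by 1.25 dB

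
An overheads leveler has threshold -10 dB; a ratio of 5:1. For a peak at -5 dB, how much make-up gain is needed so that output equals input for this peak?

The peak compresses to -10 + 5/5 = -9 dB.
To reach -5 dB requires -5 − (-9) = 4 dB of make-up.

4 dB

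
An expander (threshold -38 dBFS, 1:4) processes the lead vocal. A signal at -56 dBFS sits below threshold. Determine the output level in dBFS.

-110 dBFS

Below threshold, a 1:4 expander applies gain = (4−1)×(T − x) of attenuation.
(4−1) × 18 = 54 dB, so output = -56 − 54 = -110 dBFS.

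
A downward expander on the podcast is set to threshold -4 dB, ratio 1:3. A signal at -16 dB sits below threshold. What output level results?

The input is 12 dB below the -4 dB threshold.
A 1:3 expander multiplies undershoot by 3: 12 × 3 = 36 dB below threshold.
Output = -4 − 36 = -40 dB.

-40 dB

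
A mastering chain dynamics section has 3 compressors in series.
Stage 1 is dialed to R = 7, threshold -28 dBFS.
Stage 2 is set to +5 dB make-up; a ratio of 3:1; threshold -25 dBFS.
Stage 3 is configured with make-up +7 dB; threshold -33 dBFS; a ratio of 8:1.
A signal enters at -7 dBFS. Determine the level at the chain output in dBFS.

-24.375 dBFS

Stage 1: -7 dBFS is 21 dB over -28 dBFS; at 7:1 that becomes 3 dB over, giving -25 dBFS.
Stage 2: -25 dBFS is at or below the -25 dBFS threshold — no compression; make-up brings it to -20 dBFS.
Stage 3: 13 dB above -33 dBFS, reduced 8:1 to 1.625 dB above → -31.375 dBFS; +7 dB make-up → -24.375 dBFS.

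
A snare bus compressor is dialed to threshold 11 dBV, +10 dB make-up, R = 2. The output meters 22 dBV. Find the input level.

Remove make-up: 22 − 10 = 12 dBV.
The compressed level sits 12 − 11 = 1 dB over threshold.
Before 2:1 compression the overshoot was 1 × 2 = 2 dB, so input = 11 + 2 = 13 dBV.

13 dBV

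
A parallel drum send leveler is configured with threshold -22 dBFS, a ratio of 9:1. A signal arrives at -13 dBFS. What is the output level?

-21 dBFS

Overshoot: -13 − (-22) = 9 dB.
9:1 compression reduces that to 9/9 = 1 dB over.
Output = -22 + 1 = -21 dBFS.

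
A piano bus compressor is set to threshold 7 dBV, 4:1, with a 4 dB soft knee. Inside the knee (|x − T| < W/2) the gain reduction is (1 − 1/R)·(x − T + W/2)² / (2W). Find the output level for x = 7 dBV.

6.625 dBV

x − T + W/2 = 7 − 7 + 2 = 2.
GR = (1 − 1/4) × 2² / 8 = 0.75 × 4 / 8 = 0.375 dB.
Output = 7 − 0.375 = 6.625 dBV.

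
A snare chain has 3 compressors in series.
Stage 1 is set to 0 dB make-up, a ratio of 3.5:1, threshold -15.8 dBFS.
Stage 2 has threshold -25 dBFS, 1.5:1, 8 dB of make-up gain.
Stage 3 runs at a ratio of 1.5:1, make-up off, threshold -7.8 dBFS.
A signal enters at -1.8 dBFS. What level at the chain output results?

Stage 1: -1.8 dBFS is 14 dB over -15.8 dBFS; at 3.5:1 that becomes 4 dB over, giving -11.8 dBFS.
Stage 2: 13.2 dB above -25 dBFS, reduced 1.5:1 to 8.8 dB above → -16.2 dBFS; +8 dB make-up → -8.2 dBFS.
Stage 3: -8.2 dBFS ≤ -7.8 dBFS, so stage 3 doesn't engage; output -8.2 dBFS.

-8.2 dBFS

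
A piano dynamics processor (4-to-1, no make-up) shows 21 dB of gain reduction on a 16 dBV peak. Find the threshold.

-12 dBV

Input is 28 dB above T (since output overshoot × R = input overshoot: (-5 − T)·4 = 16 − T gives T = -12 dBV).
Check: -12 + (16 − (-12))/4 = -12 + 7 = -5 dBV. ✓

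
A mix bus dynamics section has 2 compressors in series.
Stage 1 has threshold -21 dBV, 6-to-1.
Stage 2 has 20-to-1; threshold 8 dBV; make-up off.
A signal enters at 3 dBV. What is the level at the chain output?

-17 dBV

Stage 1: 24 dB above -21 dBV, reduced 6:1 to 4 dB above → -17 dBV.
Stage 2: -17 dBV ≤ 8 dBV, so stage 2 doesn't engage; output -17 dBV.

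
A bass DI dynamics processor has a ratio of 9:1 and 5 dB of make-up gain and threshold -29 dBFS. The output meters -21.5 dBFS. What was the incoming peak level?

-6.5 dBFS

Before make-up, the level was -21.5 − 5 = -26.5 dBFS.
Post-compression overshoot = -26.5 − (-29) = 2.5 dB.
Input overshoot = R × output overshoot = 22.5 dB → input = -29 + 22.5 = -6.5 dBFS.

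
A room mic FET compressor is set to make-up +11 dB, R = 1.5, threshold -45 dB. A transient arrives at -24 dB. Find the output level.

-20 dB

-24 dB sits 21 dB over threshold.
1.5:1 compression reduces that to 21/1.5 = 14 dB over.
Output = -45 + 14 = -31 dB; make-up adds 11 dB, giving -20 dB.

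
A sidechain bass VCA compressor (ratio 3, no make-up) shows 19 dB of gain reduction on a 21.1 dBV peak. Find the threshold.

Gain reduction = 21.1 − 2.1 = 19 dB; output overshoot = GR / (R − 1) = 19 / 2 = 9.5 dB.
Threshold = output − output overshoot = 2.1 − 9.5 = -7.4 dBV.

-7.4 dBV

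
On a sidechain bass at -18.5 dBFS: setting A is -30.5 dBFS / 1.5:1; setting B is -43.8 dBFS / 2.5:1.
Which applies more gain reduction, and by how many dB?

B, by 11.18 dB

A: overshoot 12 dB → output overshoot 8 dB → GR 4 dB.
B: overshoot 25.3 dB → output overshoot 10.12 dB → GR 15.18 dB.
B applies 11.18 dB more gain reduction.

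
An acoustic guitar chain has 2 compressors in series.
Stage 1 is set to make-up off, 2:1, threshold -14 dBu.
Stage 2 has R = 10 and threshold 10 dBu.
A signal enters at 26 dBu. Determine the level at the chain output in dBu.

6 dBu

Stage 1: 26 dBu is 40 dB over -14 dBu; at 2:1 that becomes 20 dB over, giving 6 dBu.
Stage 2: 6 dBu is at or below the 10 dBu threshold — no compression; output 6 dBu.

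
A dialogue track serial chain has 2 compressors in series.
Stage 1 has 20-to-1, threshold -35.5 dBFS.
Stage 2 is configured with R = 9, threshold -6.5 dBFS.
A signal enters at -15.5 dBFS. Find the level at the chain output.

Stage 1: -15.5 dBFS is 20 dB over -35.5 dBFS; at 20:1 that becomes 1 dB over, giving -34.5 dBFS.
Stage 2: below threshold (-34.5 ≤ -6.5); passes unchanged; output -34.5 dBFS.

-34.5 dBFS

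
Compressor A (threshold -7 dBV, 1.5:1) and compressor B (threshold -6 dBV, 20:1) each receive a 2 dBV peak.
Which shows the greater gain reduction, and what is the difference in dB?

B, by 4.6 dB

A: overshoot 9 dB → output overshoot 6 dB → GR 3 dB.
B: overshoot 8 dB → output overshoot 0.4 dB → GR 7.6 dB.
Difference: 4.6 dB in favour of B.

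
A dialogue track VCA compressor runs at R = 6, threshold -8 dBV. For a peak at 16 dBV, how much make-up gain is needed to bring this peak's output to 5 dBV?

9 dB

Overshoot 24 dB → 24/6 = 4 dB after compression, so the compressed level is -8 + 4 = -4 dBV.
Make-up = target − compressed = 5 − (-4) = 9 dB.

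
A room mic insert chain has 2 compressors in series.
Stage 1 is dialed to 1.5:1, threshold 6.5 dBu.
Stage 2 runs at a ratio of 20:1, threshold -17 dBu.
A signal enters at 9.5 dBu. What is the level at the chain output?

-15.725 dBu

Stage 1: overshoot 3 dB → 3/1.5 = 2 dB → 8.5 dBu.
Stage 2: 8.5 dBu is 25.5 dB over -17 dBu; at 20:1 that becomes 1.275 dB over, giving -15.725 dBu.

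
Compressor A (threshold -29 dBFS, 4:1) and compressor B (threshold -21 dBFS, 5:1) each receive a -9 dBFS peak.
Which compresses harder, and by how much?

A, by 5.4 dB

A: overshoot 20 dB → output overshoot 5 dB → GR 15 dB.
B: overshoot 12 dB → output overshoot 2.4 dB → GR 9.6 dB.
A applies 5.4 dB more gain reduction.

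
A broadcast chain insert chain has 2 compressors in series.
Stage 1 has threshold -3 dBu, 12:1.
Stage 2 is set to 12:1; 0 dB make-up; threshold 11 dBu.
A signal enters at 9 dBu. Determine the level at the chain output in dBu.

-2 dBu

Stage 1: 9 dBu is 12 dB over -3 dBu; at 12:1 that becomes 1 dB over, giving -2 dBu.
Stage 2: -2 dBu ≤ 11 dBu, so stage 2 doesn't engage; output -2 dBu.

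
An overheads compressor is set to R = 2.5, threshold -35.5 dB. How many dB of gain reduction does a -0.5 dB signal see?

21 dB

-0.5 dB exceeds the threshold by 35 dB.
A 2.5:1 ratio leaves 14 dB of that excess.
Gain reduction = 35 − 14 = 21 dB.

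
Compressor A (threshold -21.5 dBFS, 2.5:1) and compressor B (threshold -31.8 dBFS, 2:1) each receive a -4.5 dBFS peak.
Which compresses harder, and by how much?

A: 17 dB over, compressed to 6.8 dB over, so 10.2 dB of GR.
B: 27.3 dB over, compressed to 13.65 dB over, so 13.65 dB of GR.
B reduces 3.45 dB more.

B, by 3.45 dB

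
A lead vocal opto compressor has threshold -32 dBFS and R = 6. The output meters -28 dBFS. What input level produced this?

Post-compression overshoot = -28 − (-32) = 4 dB.
Before 6:1 compression the overshoot was 4 × 6 = 24 dB, so input = -32 + 24 = -8 dBFS.

-8 dBFS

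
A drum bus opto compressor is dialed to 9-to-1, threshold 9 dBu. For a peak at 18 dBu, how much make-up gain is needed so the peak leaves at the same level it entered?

Overshoot 9 dB → 9/9 = 1 dB after compression, so the compressed level is 9 + 1 = 10 dBu.
Make-up = target − compressed = 18 − 10 = 8 dB.

8 dB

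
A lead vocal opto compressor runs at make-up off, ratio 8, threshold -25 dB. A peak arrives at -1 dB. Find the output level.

-22 dB

-1 dB sits 24 dB over threshold.
8:1 compression reduces that to 24/8 = 3 dB over.
So the level is -25 + 3 = -22 dB.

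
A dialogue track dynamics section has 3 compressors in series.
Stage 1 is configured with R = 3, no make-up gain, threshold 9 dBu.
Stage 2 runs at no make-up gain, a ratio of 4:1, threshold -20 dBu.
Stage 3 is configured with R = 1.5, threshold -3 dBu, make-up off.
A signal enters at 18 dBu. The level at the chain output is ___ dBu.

-12 dBu

Stage 1: 9 dB above 9 dBu, reduced 3:1 to 3 dB above → 12 dBu.
Stage 2: 12 dBu is 32 dB over -20 dBu; at 4:1 that becomes 8 dB over, giving -12 dBu.
Stage 3: -12 dBu ≤ -3 dBu, so stage 3 doesn't engage; output -12 dBu.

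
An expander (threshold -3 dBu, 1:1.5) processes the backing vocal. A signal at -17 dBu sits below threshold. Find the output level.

-24 dBu

Below threshold, a 1:1.5 expander applies gain = (1.5−1)×(T − x) of attenuation.
(1.5−1) × 14 = 7 dB, so output = -17 − 7 = -24 dBu.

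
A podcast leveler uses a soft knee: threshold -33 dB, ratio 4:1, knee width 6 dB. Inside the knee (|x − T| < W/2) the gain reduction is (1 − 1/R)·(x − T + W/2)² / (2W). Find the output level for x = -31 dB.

x − T + W/2 = -31 − (-33) + 3 = 5.
GR = (1 − 1/4) × 5² / 12 = 0.75 × 25 / 12 = 1.5625 dB.
Output = -31 − 1.5625 = -32.5625 dB.

-32.5625 dB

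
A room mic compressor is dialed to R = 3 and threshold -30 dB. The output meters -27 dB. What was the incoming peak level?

The compressed level sits -27 − (-30) = 3 dB over threshold.
Before 3:1 compression the overshoot was 3 × 3 = 9 dB, so input = -30 + 9 = -21 dB.

-21 dB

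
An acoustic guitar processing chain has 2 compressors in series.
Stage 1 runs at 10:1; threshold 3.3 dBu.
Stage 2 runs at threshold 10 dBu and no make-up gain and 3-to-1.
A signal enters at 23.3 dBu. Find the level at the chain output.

5.3 dBu

Stage 1: 20 dB above 3.3 dBu, reduced 10:1 to 2 dB above → 5.3 dBu.
Stage 2: below threshold (5.3 ≤ 10); passes unchanged; output 5.3 dBu.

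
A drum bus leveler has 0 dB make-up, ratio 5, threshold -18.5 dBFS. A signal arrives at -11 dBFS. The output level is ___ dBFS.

-17 dBFS

-11 dBFS sits 7.5 dB over threshold.
At 5:1 the overshoot is divided by 5, leaving 1.5 dB above threshold.
So the level is -18.5 + 1.5 = -17 dBFS.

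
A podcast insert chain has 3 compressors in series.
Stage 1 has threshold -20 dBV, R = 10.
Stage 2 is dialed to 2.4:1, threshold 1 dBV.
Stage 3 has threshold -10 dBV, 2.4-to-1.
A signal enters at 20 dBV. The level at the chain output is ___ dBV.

-16 dBV

Stage 1: overshoot 40 dB → 40/10 = 4 dB → -16 dBV.
Stage 2: -16 dBV ≤ 1 dBV, so stage 2 doesn't engage; output -16 dBV.
Stage 3: -16 dBV is at or below the -10 dBV threshold — no compression; output -16 dBV.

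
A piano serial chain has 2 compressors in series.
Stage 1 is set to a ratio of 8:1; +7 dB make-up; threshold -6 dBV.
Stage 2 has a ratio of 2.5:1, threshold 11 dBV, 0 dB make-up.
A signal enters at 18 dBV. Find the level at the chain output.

Stage 1: overshoot 24 dB → 24/8 = 3 dB → -3 dBV; +7 dB make-up → 4 dBV.
Stage 2: below threshold (4 ≤ 11); passes unchanged; output 4 dBV.

4 dBV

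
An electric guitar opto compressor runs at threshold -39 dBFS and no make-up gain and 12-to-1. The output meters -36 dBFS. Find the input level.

Post-compression overshoot = -36 − (-39) = 3 dB.
Input overshoot = R × output overshoot = 36 dB → input = -39 + 36 = -3 dBFS.

-3 dBFS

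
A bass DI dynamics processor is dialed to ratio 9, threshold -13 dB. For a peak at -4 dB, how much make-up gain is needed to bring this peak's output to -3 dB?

9 dB

Overshoot 9 dB → 9/9 = 1 dB after compression, so the compressed level is -13 + 1 = -12 dB.
Make-up = target − compressed = -3 − (-12) = 9 dB.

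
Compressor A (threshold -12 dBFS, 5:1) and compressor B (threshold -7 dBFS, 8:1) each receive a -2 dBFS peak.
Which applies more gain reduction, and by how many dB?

A: overshoot 10 dB → output overshoot 2 dB → GR 8 dB.
B: overshoot 5 dB → output overshoot 0.625 dB → GR 4.375 dB.
Difference: 3.625 dB in favour of A.

A, by 3.625 dB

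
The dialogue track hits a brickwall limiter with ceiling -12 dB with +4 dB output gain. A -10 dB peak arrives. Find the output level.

At ∞:1, everything above -12 dB is held at the ceiling.
Output gain then adds 4 dB: -12 + 4 = -8 dB.

-8 dB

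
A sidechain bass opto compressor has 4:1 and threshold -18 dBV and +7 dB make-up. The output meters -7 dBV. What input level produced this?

Before make-up, the level was -7 − 7 = -14 dBV.
That's 4 dB above the -18 dBV threshold.
Before 4:1 compression the overshoot was 4 × 4 = 16 dB, so input = -18 + 16 = -2 dBV.

-2 dBV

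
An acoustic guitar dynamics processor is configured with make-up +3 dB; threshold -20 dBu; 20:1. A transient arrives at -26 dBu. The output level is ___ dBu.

-26 dBu is 6 dB below the -20 dBu threshold, so no gain reduction is applied.
Make-up gain adds 3 dB: -26 + 3 = -23 dBu.

-23 dBu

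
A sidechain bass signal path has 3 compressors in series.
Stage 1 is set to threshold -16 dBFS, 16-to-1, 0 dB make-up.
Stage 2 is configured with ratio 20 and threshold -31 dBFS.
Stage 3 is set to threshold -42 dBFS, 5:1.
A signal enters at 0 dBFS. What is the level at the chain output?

-39.64 dBFS

Stage 1: 16 dB above -16 dBFS, reduced 16:1 to 1 dB above → -15 dBFS.
Stage 2: overshoot 16 dB → 16/20 = 0.8 dB → -30.2 dBFS.
Stage 3: overshoot 11.8 dB → 11.8/5 = 2.36 dB → -39.64 dBFS.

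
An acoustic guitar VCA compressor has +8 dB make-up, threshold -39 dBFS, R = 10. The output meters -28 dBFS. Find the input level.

Before make-up, the level was -28 − 8 = -36 dBFS.
The compressed level sits -36 − (-39) = 3 dB over threshold.
Undo the ratio: input overshoot = 3 × 10 = 30 dB, giving input = -9 dBFS.

-9 dBFS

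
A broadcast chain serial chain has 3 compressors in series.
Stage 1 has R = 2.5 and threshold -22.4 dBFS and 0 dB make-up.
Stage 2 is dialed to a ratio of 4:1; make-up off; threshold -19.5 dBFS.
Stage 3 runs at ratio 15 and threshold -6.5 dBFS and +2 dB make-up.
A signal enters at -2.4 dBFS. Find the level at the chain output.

Stage 1: overshoot 20 dB → 20/2.5 = 8 dB → -14.4 dBFS.
Stage 2: 5.1 dB above -19.5 dBFS, reduced 4:1 to 1.275 dB above → -18.225 dBFS.
Stage 3: -18.225 dBFS is at or below the -6.5 dBFS threshold — no compression; make-up brings it to -16.225 dBFS.

-16.225 dBFS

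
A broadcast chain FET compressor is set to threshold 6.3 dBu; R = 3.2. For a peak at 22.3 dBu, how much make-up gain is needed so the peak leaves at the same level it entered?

11 dB

Without make-up, output = threshold + overshoot/3.2 = 6.3 + 5 = 11.3 dBu.
Gap to target: 11 dB.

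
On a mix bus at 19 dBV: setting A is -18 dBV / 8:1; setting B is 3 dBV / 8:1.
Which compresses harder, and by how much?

A, by 18.375 dB

A: overshoot 37 dB → output overshoot 4.625 dB → GR 32.375 dB.
B: overshoot 16 dB → output overshoot 2 dB → GR 14 dB.
Difference: 18.375 dB in favour of A.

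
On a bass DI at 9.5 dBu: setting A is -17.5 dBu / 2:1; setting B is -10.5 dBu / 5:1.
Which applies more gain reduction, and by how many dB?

A: GR = 27 − 27/2 = 13.5 dB.
B: GR = 20 − 20/5 = 16 dB.
B reduces 2.5 dB more.

B, by 2.5 dB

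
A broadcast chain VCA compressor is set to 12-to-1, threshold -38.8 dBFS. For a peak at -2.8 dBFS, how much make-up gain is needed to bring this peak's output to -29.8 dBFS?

6 dB

Without make-up, output = threshold + overshoot/12 = -38.8 + 3 = -35.8 dBFS.
Gap to target: 6 dB.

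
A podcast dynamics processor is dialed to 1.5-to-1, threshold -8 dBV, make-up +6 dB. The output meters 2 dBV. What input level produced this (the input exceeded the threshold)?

-2 dBV

Stripping the +6 dB make-up gives -4 dBV at the gain stage.
The compressed level sits -4 − (-8) = 4 dB over threshold.
Undo the ratio: input overshoot = 4 × 1.5 = 6 dB, giving input = -2 dBV.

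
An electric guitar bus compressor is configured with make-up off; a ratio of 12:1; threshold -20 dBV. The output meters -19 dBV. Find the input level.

That's 1 dB above the -20 dBV threshold.
Input overshoot = R × output overshoot = 12 dB → input = -20 + 12 = -8 dBV.

-8 dBV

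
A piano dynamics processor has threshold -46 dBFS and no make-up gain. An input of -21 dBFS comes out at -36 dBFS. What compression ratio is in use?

Input overshoot = -21 − (-46) = 25 dB; output overshoot = -36 − (-46) = 10 dB.
Ratio = 25 / 10 = 2.5.

2.5:1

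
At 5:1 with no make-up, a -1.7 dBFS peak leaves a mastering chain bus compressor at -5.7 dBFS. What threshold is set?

Input is 5 dB above T (since output overshoot × R = input overshoot: (-5.7 − T)·5 = -1.7 − T gives T = -6.7 dBFS).
Check: -6.7 + (-1.7 − (-6.7))/5 = -6.7 + 1 = -5.7 dBFS. ✓

-6.7 dBFS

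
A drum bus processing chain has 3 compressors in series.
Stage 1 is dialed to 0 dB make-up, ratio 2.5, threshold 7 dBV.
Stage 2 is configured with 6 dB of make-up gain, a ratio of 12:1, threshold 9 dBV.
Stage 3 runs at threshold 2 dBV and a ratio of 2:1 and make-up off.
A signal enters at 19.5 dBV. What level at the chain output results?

Stage 1: overshoot 12.5 dB → 12.5/2.5 = 5 dB → 12 dBV.
Stage 2: 12 dBV is 3 dB over 9 dBV; at 12:1 that becomes 0.25 dB over, giving 9.25 dBV; +6 dB make-up → 15.25 dBV.
Stage 3: 13.25 dB above 2 dBV, reduced 2:1 to 6.625 dB above → 8.625 dBV.

8.625 dBV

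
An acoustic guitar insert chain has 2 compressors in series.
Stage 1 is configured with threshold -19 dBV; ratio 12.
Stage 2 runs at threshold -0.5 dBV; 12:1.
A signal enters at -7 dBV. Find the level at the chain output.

-18 dBV

Stage 1: overshoot 12 dB → 12/12 = 1 dB → -18 dBV.
Stage 2: below threshold (-18 ≤ -0.5); passes unchanged; output -18 dBV.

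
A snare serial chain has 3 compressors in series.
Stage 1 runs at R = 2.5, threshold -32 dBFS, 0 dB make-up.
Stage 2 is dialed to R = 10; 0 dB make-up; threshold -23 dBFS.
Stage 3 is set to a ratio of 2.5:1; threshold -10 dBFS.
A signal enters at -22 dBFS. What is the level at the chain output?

-28 dBFS

Stage 1: 10 dB above -32 dBFS, reduced 2.5:1 to 4 dB above → -28 dBFS.
Stage 2: -28 dBFS is at or below the -23 dBFS threshold — no compression; output -28 dBFS.
Stage 3: below threshold (-28 ≤ -10); passes unchanged; output -28 dBFS.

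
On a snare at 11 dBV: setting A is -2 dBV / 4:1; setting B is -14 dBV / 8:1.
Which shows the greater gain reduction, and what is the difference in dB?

B, by 12.125 dB

A: overshoot 13 dB → output overshoot 3.25 dB → GR 9.75 dB.
B: overshoot 25 dB → output overshoot 3.125 dB → GR 21.875 dB.
Difference: 12.125 dB in favour of B.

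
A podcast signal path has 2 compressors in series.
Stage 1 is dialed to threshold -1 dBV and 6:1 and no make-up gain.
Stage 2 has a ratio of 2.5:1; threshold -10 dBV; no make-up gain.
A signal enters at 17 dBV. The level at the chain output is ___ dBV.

-5.2 dBV

Stage 1: 17 dBV is 18 dB over -1 dBV; at 6:1 that becomes 3 dB over, giving 2 dBV.
Stage 2: 12 dB above -10 dBV, reduced 2.5:1 to 4.8 dB above → -5.2 dBV.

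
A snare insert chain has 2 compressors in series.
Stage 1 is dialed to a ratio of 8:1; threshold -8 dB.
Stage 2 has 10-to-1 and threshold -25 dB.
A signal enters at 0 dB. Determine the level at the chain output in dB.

-23.2 dB

Stage 1: overshoot 8 dB → 8/8 = 1 dB → -7 dB.
Stage 2: 18 dB above -25 dB, reduced 10:1 to 1.8 dB above → -23.2 dB.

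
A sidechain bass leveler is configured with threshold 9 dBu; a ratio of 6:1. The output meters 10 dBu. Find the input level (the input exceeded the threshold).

Post-compression overshoot = 10 − 9 = 1 dB.
Before 6:1 compression the overshoot was 1 × 6 = 6 dB, so input = 9 + 6 = 15 dBu.

15 dBu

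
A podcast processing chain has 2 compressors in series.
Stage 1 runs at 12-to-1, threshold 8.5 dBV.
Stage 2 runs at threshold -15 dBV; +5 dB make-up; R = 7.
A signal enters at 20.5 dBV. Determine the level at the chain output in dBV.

Stage 1: overshoot 12 dB → 12/12 = 1 dB → 9.5 dBV.
Stage 2: 24.5 dB above -15 dBV, reduced 7:1 to 3.5 dB above → -11.5 dBV; +5 dB make-up → -6.5 dBV.

-6.5 dBV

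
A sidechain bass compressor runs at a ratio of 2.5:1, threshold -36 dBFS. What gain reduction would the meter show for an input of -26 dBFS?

The signal is 10 dB above threshold.
At 2.5:1, output sits 10/2.5 = 4 dB above threshold.
GR = overshoot in − overshoot out = 10 − 4 = 6 dB.

6 dB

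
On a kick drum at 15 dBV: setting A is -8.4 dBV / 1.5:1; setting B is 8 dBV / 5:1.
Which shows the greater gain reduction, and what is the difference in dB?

A: GR = 23.4 − 23.4/1.5 = 7.8 dB.
B: GR = 7 − 7/5 = 5.6 dB.
A reduces 2.2 dB more.

A, by 2.2 dB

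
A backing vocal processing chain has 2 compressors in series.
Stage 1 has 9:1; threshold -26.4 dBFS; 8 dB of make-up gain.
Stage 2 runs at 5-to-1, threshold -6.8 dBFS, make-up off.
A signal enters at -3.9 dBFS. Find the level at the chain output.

-15.9 dBFS

Stage 1: 22.5 dB above -26.4 dBFS, reduced 9:1 to 2.5 dB above → -23.9 dBFS; +8 dB make-up → -15.9 dBFS.
Stage 2: below threshold (-15.9 ≤ -6.8); passes unchanged; output -15.9 dBFS.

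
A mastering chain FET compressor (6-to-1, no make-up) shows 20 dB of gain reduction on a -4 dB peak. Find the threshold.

-28 dB

Input is 24 dB above T (since output overshoot × R = input overshoot: (-24 − T)·6 = -4 − T gives T = -28 dB).
Check: -28 + (-4 − (-28))/6 = -28 + 4 = -24 dB. ✓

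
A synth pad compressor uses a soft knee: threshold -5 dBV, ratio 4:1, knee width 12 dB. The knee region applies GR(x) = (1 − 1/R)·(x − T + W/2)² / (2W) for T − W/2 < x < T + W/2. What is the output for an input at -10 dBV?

x − T + W/2 = -10 − (-5) + 6 = 1.
GR = (1 − 1/4) × 1² / 24 = 0.75 × 1 / 24 = 0.03125 dB.
Output = -10 − 0.03125 = -10.03125 dBV.

-10.03125 dBV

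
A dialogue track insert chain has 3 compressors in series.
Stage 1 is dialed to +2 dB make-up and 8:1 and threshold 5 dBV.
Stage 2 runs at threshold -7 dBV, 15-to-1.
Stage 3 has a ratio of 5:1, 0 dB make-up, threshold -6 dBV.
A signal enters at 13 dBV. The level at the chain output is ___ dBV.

-6 dBV

Stage 1: overshoot 8 dB → 8/8 = 1 dB → 6 dBV; +2 dB make-up → 8 dBV.
Stage 2: overshoot 15 dB → 15/15 = 1 dB → -6 dBV.
Stage 3: -6 dBV is at or below the -6 dBV threshold — no compression; output -6 dBV.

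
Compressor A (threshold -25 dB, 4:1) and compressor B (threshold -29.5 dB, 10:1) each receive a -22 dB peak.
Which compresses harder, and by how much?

B, by 4.5 dB

A: GR = 3 − 3/4 = 2.25 dB.
B: GR = 7.5 − 7.5/10 = 6.75 dB.
Difference: 4.5 dB in favour of B.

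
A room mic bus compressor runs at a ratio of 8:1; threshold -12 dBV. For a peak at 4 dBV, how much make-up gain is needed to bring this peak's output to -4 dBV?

6 dB

Without make-up, output = threshold + overshoot/8 = -12 + 2 = -10 dBV.
Gap to target: 6 dB.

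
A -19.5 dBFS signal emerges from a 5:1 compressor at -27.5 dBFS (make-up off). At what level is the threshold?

Gain reduction = -19.5 − (-27.5) = 8 dB; output overshoot = GR / (R − 1) = 8 / 4 = 2 dB.
Threshold = output − output overshoot = -27.5 − 2 = -29.5 dBFS.

-29.5 dBFS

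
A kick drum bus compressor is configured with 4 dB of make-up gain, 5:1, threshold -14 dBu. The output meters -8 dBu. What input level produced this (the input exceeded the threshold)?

-4 dBu

Before make-up, the level was -8 − 4 = -12 dBu.
Post-compression overshoot = -12 − (-14) = 2 dB.
Before 5:1 compression the overshoot was 2 × 5 = 10 dB, so input = -14 + 10 = -4 dBu.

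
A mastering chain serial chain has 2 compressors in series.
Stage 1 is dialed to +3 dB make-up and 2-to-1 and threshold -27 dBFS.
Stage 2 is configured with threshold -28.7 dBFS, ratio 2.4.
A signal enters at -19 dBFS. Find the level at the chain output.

Stage 1: 8 dB above -27 dBFS, reduced 2:1 to 4 dB above → -23 dBFS; +3 dB make-up → -20 dBFS.
Stage 2: overshoot 8.7 dB → 8.7/2.4 = 3.625 dB → -25.075 dBFS.

-25.075 dBFS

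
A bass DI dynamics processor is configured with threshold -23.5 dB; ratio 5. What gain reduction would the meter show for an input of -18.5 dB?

4 dB

Overshoot = -18.5 − (-23.5) = 5 dB.
A 5:1 ratio leaves 1 dB of that excess.
GR = overshoot in − overshoot out = 5 − 1 = 4 dB.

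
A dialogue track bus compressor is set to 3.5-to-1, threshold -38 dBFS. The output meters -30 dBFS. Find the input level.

-10 dBFS

Post-compression overshoot = -30 − (-38) = 8 dB.
Before 3.5:1 compression the overshoot was 8 × 3.5 = 28 dB, so input = -38 + 28 = -10 dBFS.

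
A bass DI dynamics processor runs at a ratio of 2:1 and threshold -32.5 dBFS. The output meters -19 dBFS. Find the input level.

-5.5 dBFS

Post-compression overshoot = -19 − (-32.5) = 13.5 dB.
Input overshoot = R × output overshoot = 27 dB → input = -32.5 + 27 = -5.5 dBFS.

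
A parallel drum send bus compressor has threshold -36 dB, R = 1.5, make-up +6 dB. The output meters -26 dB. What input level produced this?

-30 dB

Before make-up, the level was -26 − 6 = -32 dB.
The compressed level sits -32 − (-36) = 4 dB over threshold.
Undo the ratio: input overshoot = 4 × 1.5 = 6 dB, giving input = -30 dB.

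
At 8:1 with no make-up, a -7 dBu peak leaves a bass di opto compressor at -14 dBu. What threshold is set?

-15 dBu

Gain reduction = -7 − (-14) = 7 dB; output overshoot = GR / (R − 1) = 7 / 7 = 1 dB.
Threshold = output − output overshoot = -14 − 1 = -15 dBu.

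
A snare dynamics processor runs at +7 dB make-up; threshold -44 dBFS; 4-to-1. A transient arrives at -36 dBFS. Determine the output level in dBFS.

The input is 8 dB above the -44 dBFS threshold.
At 4:1 the overshoot is divided by 4, leaving 2 dB above threshold.
Output = -44 + 2 = -42 dBFS; make-up adds 7 dB, giving -35 dBFS.

-35 dBFS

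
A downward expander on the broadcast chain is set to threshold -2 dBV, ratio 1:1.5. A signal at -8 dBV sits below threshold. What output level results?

-11 dBV

Undershoot = (-2) − (-8) = 6 dB.
At 1:1.5, that expands to 9 dB under threshold.
Output = -2 − 9 = -11 dBV.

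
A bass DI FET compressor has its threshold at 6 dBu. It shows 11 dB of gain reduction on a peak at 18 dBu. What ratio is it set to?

Input overshoot = 18 − 6 = 12 dB.
Output overshoot = 12 − 11 = 1 dB.
Ratio = input overshoot / output overshoot = 12 / 1 = 12.

12:1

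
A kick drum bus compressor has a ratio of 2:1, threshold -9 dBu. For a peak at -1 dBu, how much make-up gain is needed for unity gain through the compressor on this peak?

The peak compresses to -9 + 8/2 = -5 dBu.
To reach -1 dBu requires -1 − (-5) = 4 dB of make-up.

4 dB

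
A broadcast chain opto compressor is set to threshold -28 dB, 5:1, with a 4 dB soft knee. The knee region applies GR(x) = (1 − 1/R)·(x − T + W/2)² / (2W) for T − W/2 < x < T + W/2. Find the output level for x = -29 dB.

-29.1 dB

x − T + W/2 = -29 − (-28) + 2 = 1.
GR = (1 − 1/5) × 1² / 8 = 0.8 × 1 / 8 = 0.1 dB.
Output = -29 − 0.1 = -29.1 dB.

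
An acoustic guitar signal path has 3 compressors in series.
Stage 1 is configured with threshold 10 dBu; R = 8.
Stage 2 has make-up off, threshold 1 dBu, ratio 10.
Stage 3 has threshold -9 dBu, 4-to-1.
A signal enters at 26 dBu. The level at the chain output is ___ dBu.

-6.225 dBu

Stage 1: 26 dBu is 16 dB over 10 dBu; at 8:1 that becomes 2 dB over, giving 12 dBu.
Stage 2: 11 dB above 1 dBu, reduced 10:1 to 1.1 dB above → 2.1 dBu.
Stage 3: 2.1 dBu is 11.1 dB over -9 dBu; at 4:1 that becomes 2.775 dB over, giving -6.225 dBu.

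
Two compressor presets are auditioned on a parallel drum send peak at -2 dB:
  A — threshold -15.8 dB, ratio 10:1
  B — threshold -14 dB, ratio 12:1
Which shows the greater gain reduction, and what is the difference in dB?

A: 13.8 dB over, compressed to 1.38 dB over, so 12.42 dB of GR.
B: 12 dB over, compressed to 1 dB over, so 11 dB of GR.
Difference: 1.42 dB in favour of A.

A, by 1.42 dB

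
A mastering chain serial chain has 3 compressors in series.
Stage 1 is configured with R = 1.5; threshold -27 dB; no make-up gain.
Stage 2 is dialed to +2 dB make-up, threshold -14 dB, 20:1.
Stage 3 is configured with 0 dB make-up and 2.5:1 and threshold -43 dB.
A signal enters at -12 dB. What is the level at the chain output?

-31.8 dB

Stage 1: 15 dB above -27 dB, reduced 1.5:1 to 10 dB above → -17 dB.
Stage 2: below threshold (-17 ≤ -14); passes unchanged; make-up brings it to -15 dB.
Stage 3: -15 dB is 28 dB over -43 dB; at 2.5:1 that becomes 11.2 dB over, giving -31.8 dB.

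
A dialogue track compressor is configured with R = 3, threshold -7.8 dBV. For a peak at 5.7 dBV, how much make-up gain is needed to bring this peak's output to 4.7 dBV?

8 dB

The peak compresses to -7.8 + 13.5/3 = -3.3 dBV.
To reach 4.7 dBV requires 4.7 − (-3.3) = 8 dB of make-up.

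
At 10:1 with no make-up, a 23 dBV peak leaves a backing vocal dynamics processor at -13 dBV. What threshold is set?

Input is 40 dB above T (since output overshoot × R = input overshoot: (-13 − T)·10 = 23 − T gives T = -17 dBV).
Check: -17 + (23 − (-17))/10 = -17 + 4 = -13 dBV. ✓

-17 dBV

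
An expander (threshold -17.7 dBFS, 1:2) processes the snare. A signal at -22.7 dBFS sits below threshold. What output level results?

-27.7 dBFS

Below threshold, a 1:2 expander applies gain = (2−1)×(T − x) of attenuation.
(2−1) × 5 = 5 dB, so output = -22.7 − 5 = -27.7 dBFS.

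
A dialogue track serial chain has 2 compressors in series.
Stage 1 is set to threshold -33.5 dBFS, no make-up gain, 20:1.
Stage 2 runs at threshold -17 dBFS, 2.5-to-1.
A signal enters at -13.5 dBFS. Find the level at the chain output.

-32.5 dBFS

Stage 1: -13.5 dBFS is 20 dB over -33.5 dBFS; at 20:1 that becomes 1 dB over, giving -32.5 dBFS.
Stage 2: -32.5 dBFS is at or below the -17 dBFS threshold — no compression; output -32.5 dBFS.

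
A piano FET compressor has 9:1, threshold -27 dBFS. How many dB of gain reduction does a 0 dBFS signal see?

24 dB

0 dBFS exceeds the threshold by 27 dB.
At 9:1, output sits 27/9 = 3 dB above threshold.
GR = overshoot in − overshoot out = 27 − 3 = 24 dB.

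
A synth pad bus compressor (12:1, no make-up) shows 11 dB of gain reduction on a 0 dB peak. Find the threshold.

Gain reduction = 0 − (-11) = 11 dB; output overshoot = GR / (R − 1) = 11 / 11 = 1 dB.
Threshold = output − output overshoot = -11 − 1 = -12 dB.

-12 dB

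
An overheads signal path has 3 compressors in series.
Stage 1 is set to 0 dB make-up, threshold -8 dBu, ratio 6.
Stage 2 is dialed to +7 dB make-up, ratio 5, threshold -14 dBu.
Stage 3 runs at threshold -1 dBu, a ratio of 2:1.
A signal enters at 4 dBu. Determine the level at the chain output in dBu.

Stage 1: overshoot 12 dB → 12/6 = 2 dB → -6 dBu.
Stage 2: -6 dBu is 8 dB over -14 dBu; at 5:1 that becomes 1.6 dB over, giving -12.4 dBu; +7 dB make-up → -5.4 dBu.
Stage 3: -5.4 dBu is at or below the -1 dBu threshold — no compression; output -5.4 dBu.

-5.4 dBu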